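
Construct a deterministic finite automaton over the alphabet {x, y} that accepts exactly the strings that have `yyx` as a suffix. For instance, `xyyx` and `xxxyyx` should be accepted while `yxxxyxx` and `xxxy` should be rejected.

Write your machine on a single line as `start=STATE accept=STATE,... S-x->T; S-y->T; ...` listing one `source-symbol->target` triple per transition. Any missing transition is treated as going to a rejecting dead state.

Let each state record the length of the longest suffix of the input read so far that is also a prefix of `yyx`. B means the last symbol is `y`; C means the last 2 symbols are `yy`; D means the last 3 symbols are `yyx`. Accept only at D, where the string currently ends in `yyx`.
With 4 states:
       x  y 
>  A   A  B 
   B   A  C 
   C   D  C 
 * D   A  B 
(> = start, * = accepting)

start=A; accept=D; A-x->A; A-y->B; B-x->A; B-y->C; C-x->D; C-y->C; D-x->A; D-y->B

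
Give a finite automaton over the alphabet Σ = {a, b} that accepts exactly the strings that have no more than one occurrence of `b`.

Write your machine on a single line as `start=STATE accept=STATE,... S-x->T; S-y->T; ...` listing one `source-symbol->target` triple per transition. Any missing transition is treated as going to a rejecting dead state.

start=q0; accept=q0,q1; q0-a->q0; q0-b->q1; q1-a->q1; q1-b->q2; q2-a->q2; q2-b->q2

Count `b`s, saturating at 2: state q0 means no `b` yet, q1 means one `b` seen, q2 means more than one. Each `b` increments (capped at q2); other symbols loop. Accept from {q0, q1}.
3 states suffice.
        a   b  
>* q0   q0  q1 
 * q1   q1  q2 
   q2   q2  q2 
(> = start, * = accepting)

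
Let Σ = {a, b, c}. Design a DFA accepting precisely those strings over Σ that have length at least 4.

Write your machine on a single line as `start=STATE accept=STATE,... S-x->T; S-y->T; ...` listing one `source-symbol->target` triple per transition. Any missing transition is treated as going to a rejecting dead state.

We only need to distinguish lengths 0, 1, …, 4, and '>4'. Chain q0 → q1 → q2 → q3 → q4 → q5 on every symbol, with q5 looping. Accepting states: {q4, q5}.
A 6-state machine:
        a   b   c  
>  q0   q1  q1  q1 
   q1   q2  q2  q2 
   q2   q3  q3  q3 
   q3   q4  q4  q4 
 * q4   q5  q5  q5 
 * q5   q5  q5  q5 
(> = start, * = accepting)

start=q0; accept=q4,q5; q0-a->q1; q0-b->q1; q0-c->q1; q1-a->q2; q1-b->q2; q1-c->q2; q2-a->q3; q2-b->q3; q2-c->q3; q3-a->q4; q3-b->q4; q3-c->q4; q4-a->q5; q4-b->q5; q4-c->q5; q5-a->q5; q5-b->q5; q5-c->q5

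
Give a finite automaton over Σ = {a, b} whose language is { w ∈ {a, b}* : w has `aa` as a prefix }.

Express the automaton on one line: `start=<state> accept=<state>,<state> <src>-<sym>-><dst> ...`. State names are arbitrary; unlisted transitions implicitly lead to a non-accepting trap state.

Check the first 2 symbols one by one: q0 through q1 record how many have matched `aa` so far; any wrong symbol goes to the dead state q3. After all 2 match we enter the accepting sink q2.
A 4-state machine:
        a   b  
>  q0   q1  q3 
   q1   q2  q3 
 * q2   q2  q2 
   q3   q3  q3 
(> = start, * = accepting)

start=q0 accept=q2 q0-a->q1 q0-b->q3 q1-a->q2 q1-b->q3 q2-a->q2 q2-b->q2 q3-a->q3 q3-b->q3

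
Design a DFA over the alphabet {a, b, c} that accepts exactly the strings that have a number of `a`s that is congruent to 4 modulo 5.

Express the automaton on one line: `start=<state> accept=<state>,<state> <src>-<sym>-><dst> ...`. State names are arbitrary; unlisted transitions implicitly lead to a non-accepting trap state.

The only thing that matters is how many `a`s have appeared, reduced mod 5. Use one state per residue: q0 for 0, …, q4 for 4. Reading `a` moves to the next residue; anything else stays put. q4 is accepting.
        a   b   c  
>  q0   q1  q0  q0 
   q1   q2  q1  q1 
   q2   q3  q2  q2 
   q3   q4  q3  q3 
 * q4   q0  q4  q4 
(> = start, * = accepting)

start=q0 accept=q4 q0-a->q1 q0-b->q0 q0-c->q0 q1-a->q2 q1-b->q1 q1-c->q1 q2-a->q3 q2-b->q2 q2-c->q2 q3-a->q4 q3-b->q3 q3-c->q3 q4-a->q0 q4-b->q4 q4-c->q4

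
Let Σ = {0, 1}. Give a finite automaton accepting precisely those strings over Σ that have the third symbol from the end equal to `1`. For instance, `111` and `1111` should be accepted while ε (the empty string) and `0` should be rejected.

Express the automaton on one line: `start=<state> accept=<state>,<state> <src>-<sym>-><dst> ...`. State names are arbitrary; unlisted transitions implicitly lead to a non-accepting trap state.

start=A accept=L,M,N,O A-0->B A-1->C B-0->D B-1->E C-0->F C-1->G D-0->H D-1->I E-0->J E-1->K F-0->L F-1->M G-0->N G-1->O H-0->H H-1->I I-0->J I-1->K J-0->L J-1->M K-0->N K-1->O L-0->H L-1->I M-0->J M-1->K N-0->L N-1->M O-0->N O-1->O

A DFA must remember the last 3 symbols (since which symbol is third-to-last isn't known until the input ends). Use one state per possible window of the last ≤3 symbols; accept from those whose window starts with `1`.
A 15-state machine:
       0  1 
>  A   B  C 
   B   D  E 
   C   F  G 
   D   H  I 
   E   J  K 
   F   L  M 
   G   N  O 
   H   H  I 
   I   J  K 
   J   L  M 
   K   N  O 
 * L   H  I 
 * M   J  K 
 * N   L  M 
 * O   N  O 
(> = start, * = accepting)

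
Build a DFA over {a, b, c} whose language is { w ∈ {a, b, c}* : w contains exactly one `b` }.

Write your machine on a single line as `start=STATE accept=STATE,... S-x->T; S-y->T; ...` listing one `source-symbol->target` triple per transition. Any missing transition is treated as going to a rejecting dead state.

start=q0; accept=q1; q0-a->q0; q0-b->q1; q0-c->q0; q1-a->q1; q1-b->q2; q1-c->q1; q2-a->q2; q2-b->q2; q2-c->q2

Only the number of `b`s matters, and only up to 2. Make a chain q0 → q1 → q2 advanced by each `b` (with q2 absorbing); every other symbol self-loops. The accepting set is {q1}.
        a   b   c  
>  q0   q0  q1  q0 
 * q1   q1  q2  q1 
   q2   q2  q2  q2 
(> = start, * = accepting)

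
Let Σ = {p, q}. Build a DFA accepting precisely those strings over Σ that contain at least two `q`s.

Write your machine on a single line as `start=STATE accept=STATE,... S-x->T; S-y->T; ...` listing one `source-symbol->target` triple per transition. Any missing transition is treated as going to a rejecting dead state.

start=A; accept=C,D; A-p->A; A-q->B; B-p->B; B-q->C; C-p->C; C-q->D; D-p->D; D-q->D

Only the number of `q`s matters, and only up to 3. Make a chain A → B → C → D advanced by each `q` (with D absorbing); every other symbol self-loops. The accepting set is {C, D}.
4 states suffice.
       p  q 
>  A   A  B 
   B   B  C 
 * C   C  D 
 * D   D  D 
(> = start, * = accepting)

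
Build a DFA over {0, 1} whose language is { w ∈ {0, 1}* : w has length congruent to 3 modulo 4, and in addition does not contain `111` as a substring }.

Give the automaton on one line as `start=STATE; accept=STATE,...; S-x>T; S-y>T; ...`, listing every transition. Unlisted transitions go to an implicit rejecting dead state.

start=A; accept=G,H,I; A-0>B; A-1>C; B-0>D; B-1>E; C-0>D; C-1>F; D-0>G; D-1>H; E-0>G; E-1>I; F-0>G; F-1>J; G-0>A; G-1>K; H-0>A; H-1>L; I-0>A; I-1>M; J-0>M; J-1>M; K-0>B; K-1>N; L-0>B; L-1>O; M-0>O; M-1>O; N-0>D; N-1>P; O-0>P; O-1>P; P-0>J; P-1>J

Run two small machines in parallel and take their product. One (4 states) tracks the input length modulo 4; the other (4 states) tracks partial matches of the forbidden pattern `111`. Each combined state is a pair, one component from each; accept when both components accept.
With 16 states:
       0  1 
>  A   B  C 
   B   D  E 
   C   D  F 
   D   G  H 
   E   G  I 
   F   G  J 
 * G   A  K 
 * H   A  L 
 * I   A  M 
   J   M  M 
   K   B  N 
   L   B  O 
   M   O  O 
   N   D  P 
   O   P  P 
   P   J  J 
(> = start, * = accepting)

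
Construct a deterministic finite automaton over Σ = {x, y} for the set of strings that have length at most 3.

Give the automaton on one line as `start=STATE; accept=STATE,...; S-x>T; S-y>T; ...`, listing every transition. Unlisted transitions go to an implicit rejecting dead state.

We only need to distinguish lengths 0, 1, …, 3, and '>3'. Chain S0 → S1 → S2 → S3 → S4 on every symbol, with S4 looping. Accepting states: {S0, S1, S2, S3}.
With 5 states:
        x   y  
>* S0   S1  S1 
 * S1   S2  S2 
 * S2   S3  S3 
 * S3   S4  S4 
   S4   S4  S4 
(> = start, * = accepting)

start=S0; accept=S0,S1,S2,S3; S0-x>S1; S0-y>S1; S1-x>S2; S1-y>S2; S2-x>S3; S2-y>S3; S3-x>S4; S3-y>S4; S4-x>S4; S4-y>S4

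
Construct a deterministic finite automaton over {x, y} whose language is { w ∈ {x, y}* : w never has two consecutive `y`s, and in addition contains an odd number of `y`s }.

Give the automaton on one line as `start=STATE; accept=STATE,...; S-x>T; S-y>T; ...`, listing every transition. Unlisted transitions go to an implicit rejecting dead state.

Handle the two conditions separately and then intersect. One (3 states) tracks partial matches of the forbidden pattern `yy`; the other (2 states) tracks the count of `y`s modulo 2. Each combined state is a pair, one component from each; accept when both components accept. Minimizing collapses redundant product states.
        x   y  
>  q0   q0  q1 
 * q1   q2  q3 
 * q2   q2  q4 
   q3   q3  q3 
   q4   q0  q3 
(> = start, * = accepting)

start=q0; accept=q1,q2; q0-x>q0; q0-y>q1; q1-x>q2; q1-y>q3; q2-x>q2; q2-y>q4; q3-x>q3; q3-y>q3; q4-x>q0; q4-y>q3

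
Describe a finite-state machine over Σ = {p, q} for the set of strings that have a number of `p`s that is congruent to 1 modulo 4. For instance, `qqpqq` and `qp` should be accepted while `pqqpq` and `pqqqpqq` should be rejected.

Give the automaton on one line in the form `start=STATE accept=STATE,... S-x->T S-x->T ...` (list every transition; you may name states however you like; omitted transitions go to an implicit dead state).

The only thing that matters is how many `p`s have appeared, reduced mod 4. Use one state per residue: S0 for 0, …, S3 for 3. Reading `p` moves to the next residue; anything else stays put. S1 is accepting.
4 states suffice.
        p   q  
>  S0   S1  S0 
 * S1   S2  S1 
   S2   S3  S2 
   S3   S0  S3 
(> = start, * = accepting)

start=S0 accept=S1 S0-p->S1 S0-q->S0 S1-p->S2 S1-q->S1 S2-p->S3 S2-q->S2 S3-p->S0 S3-q->S3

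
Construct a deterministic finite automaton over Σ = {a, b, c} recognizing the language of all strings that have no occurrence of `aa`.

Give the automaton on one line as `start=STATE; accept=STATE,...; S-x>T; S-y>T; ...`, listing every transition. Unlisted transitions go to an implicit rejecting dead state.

This is the complement of 'contains `aa`'. Use the same substring-matching states — S0 through S2 holding how much of `aa` has just been matched — but flip the accepting set: everything except the trap S2 accepts.
With 3 states:
        a   b   c  
>* S0   S1  S0  S0 
 * S1   S2  S0  S0 
   S2   S2  S2  S2 
(> = start, * = accepting)

start=S0; accept=S0,S1; S0-a>S1; S0-b>S0; S0-c>S0; S1-a>S2; S1-b>S0; S1-c>S0; S2-a>S2; S2-b>S2; S2-c>S2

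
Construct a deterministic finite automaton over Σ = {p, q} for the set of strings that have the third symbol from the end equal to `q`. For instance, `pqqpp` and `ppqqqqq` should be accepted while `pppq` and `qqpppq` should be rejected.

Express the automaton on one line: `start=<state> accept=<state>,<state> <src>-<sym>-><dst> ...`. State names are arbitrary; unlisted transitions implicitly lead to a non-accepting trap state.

start=A accept=L,M,N,O A-p->B A-q->C B-p->D B-q->E C-p->F C-q->G D-p->H D-q->I E-p->J E-q->K F-p->L F-q->M G-p->N G-q->O H-p->H H-q->I I-p->J I-q->K J-p->L J-q->M K-p->N K-q->O L-p->H L-q->I M-p->J M-q->K N-p->L N-q->M O-p->N O-q->O

Because acceptance depends on a position counted from the end, the machine has to buffer the most recent 3 symbols. Make each state the string of the last up-to-3 symbols read; on input `x` shift the window left and append `x`. Accept when the buffered window has length 3 and begins with `q`.
With 15 states:
       p  q 
>  A   B  C 
   B   D  E 
   C   F  G 
   D   H  I 
   E   J  K 
   F   L  M 
   G   N  O 
   H   H  I 
   I   J  K 
   J   L  M 
   K   N  O 
 * L   H  I 
 * M   J  K 
 * N   L  M 
 * O   N  O 
(> = start, * = accepting)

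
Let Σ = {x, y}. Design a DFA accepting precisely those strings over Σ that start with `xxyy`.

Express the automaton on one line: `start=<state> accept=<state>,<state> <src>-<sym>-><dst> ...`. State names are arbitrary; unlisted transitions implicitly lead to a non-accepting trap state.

Check the first 4 symbols one by one: s0 through s3 record how many have matched `xxyy` so far; any wrong symbol goes to the dead state s5. After all 4 match we enter the accepting sink s4.
A 6-state machine:
        x   y  
>  s0   s1  s5 
   s1   s2  s5 
   s2   s5  s3 
   s3   s5  s4 
 * s4   s4  s4 
   s5   s5  s5 
(> = start, * = accepting)

start=s0 accept=s4 s0-x->s1 s0-y->s5 s1-x->s2 s1-y->s5 s2-x->s5 s2-y->s3 s3-x->s5 s3-y->s4 s4-x->s4 s4-y->s4 s5-x->s5 s5-y->s5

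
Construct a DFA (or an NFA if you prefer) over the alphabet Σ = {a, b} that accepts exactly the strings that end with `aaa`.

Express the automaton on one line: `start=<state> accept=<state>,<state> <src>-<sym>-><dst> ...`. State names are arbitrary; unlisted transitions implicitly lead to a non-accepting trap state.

Remember how much of `aaa` the current input suffix matches. State q0 means no match yet; q1 means the last symbol is `a`; q2 means the last 2 symbols are `aa`; q3 means the last 3 symbols are `aaa`. Only q3 accepts. On a mismatch, fall back to the longest proper suffix that is still a prefix of `aaa`.
        a   b  
>  q0   q1  q0 
   q1   q2  q0 
   q2   q3  q0 
 * q3   q3  q0 
(> = start, * = accepting)

start=q0 accept=q3 q0-a->q1 q0-b->q0 q1-a->q2 q1-b->q0 q2-a->q3 q2-b->q0 q3-a->q3 q3-b->q0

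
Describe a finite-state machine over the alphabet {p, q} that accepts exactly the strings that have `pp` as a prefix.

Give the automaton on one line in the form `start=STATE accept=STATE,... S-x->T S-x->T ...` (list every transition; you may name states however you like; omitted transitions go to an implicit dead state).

start=A accept=C A-p->B A-q->D B-p->C B-q->D C-p->C C-q->C D-p->D D-q->D

Check the first 2 symbols one by one: A through B record how many have matched `pp` so far; any wrong symbol goes to the dead state D. After all 2 match we enter the accepting sink C.
       p  q 
>  A   B  D 
   B   C  D 
 * C   C  C 
   D   D  D 
(> = start, * = accepting)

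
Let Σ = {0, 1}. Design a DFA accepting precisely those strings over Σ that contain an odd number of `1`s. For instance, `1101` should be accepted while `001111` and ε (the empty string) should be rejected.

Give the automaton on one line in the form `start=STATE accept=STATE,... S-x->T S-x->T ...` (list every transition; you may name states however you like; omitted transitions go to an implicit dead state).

The only thing that matters is how many `1`s have appeared, reduced mod 2. Use one state per residue: q0 for 0, …, q1 for 1. Reading `1` moves to the next residue; anything else stays put. q1 is accepting.
2 states suffice.
        0   1  
>  q0   q0  q1 
 * q1   q1  q0 
(> = start, * = accepting)

start=q0 accept=q1 q0-0->q0 q0-1->q1 q1-0->q1 q1-1->q0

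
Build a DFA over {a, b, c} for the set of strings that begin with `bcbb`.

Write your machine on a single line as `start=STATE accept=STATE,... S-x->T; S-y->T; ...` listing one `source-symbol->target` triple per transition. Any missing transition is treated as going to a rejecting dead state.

start=q0; accept=q4; q0-a->q5; q0-b->q1; q0-c->q5; q1-a->q5; q1-b->q5; q1-c->q2; q2-a->q5; q2-b->q3; q2-c->q5; q3-a->q5; q3-b->q4; q3-c->q5; q4-a->q4; q4-b->q4; q4-c->q4; q5-a->q5; q5-b->q5; q5-c->q5

Walk along `bcbb` while the input agrees: from q0 take `b` to q1, and so on. Any deviation drops to the rejecting sink q5. Once q4 is reached the prefix is confirmed and every continuation is accepted.
        a   b   c  
>  q0   q5  q1  q5 
   q1   q5  q5  q2 
   q2   q5  q3  q5 
   q3   q5  q4  q5 
 * q4   q4  q4  q4 
   q5   q5  q5  q5 
(> = start, * = accepting)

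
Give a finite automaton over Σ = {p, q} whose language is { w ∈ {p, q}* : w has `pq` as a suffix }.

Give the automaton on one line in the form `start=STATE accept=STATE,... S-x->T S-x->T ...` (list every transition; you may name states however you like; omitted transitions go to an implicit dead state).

Let each state record the length of the longest suffix of the input read so far that is also a prefix of `pq`. S1 means the last symbol is `p`; S2 means the last 2 symbols are `pq`. Accept only at S2, where the string currently ends in `pq`.
With 3 states:
        p   q  
>  S0   S1  S0 
   S1   S1  S2 
 * S2   S1  S0 
(> = start, * = accepting)

start=S0 accept=S2 S0-p->S1 S0-q->S0 S1-p->S1 S1-q->S2 S2-p->S1 S2-q->S0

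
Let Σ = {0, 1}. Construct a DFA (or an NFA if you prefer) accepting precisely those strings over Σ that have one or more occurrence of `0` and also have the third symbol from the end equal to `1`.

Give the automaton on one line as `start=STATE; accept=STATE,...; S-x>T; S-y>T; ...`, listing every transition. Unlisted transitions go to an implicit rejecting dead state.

Run two small machines in parallel and take their product. One (3 states) tracks the count of `0`s, saturating at 2; the other (15 states) tracks the last 3 symbols read. Each combined state is a pair, one component from each; accept when both components accept. After merging equivalent states the machine shrinks.
With 11 states:
          0    1  
>  S0     S1   S2 
   S1     S1   S3 
   S2     S4   S5 
   S3     S4   S6 
   S4     S7   S8 
   S5     S9   S5 
   S6     S9  S10 
 * S7     S1   S3 
 * S8     S4   S6 
 * S9     S7   S8 
 * S10    S9  S10 
(> = start, * = accepting)

start=S0; accept=S7,S8,S9,S10; S0-0>S1; S0-1>S2; S1-0>S1; S1-1>S3; S2-0>S4; S2-1>S5; S3-0>S4; S3-1>S6; S4-0>S7; S4-1>S8; S5-0>S9; S5-1>S5; S6-0>S9; S6-1>S10; S7-0>S1; S7-1>S3; S8-0>S4; S8-1>S6; S9-0>S7; S9-1>S8; S10-0>S9; S10-1>S10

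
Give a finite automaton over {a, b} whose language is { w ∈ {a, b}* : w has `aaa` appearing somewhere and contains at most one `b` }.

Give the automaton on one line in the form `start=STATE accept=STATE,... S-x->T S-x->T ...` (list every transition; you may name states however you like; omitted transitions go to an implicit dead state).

Build one automaton per condition and run them in lockstep. The first has 4 states tracking whether and how much of `aaa` has been seen; the second has 3 states tracking the count of `b`s, saturating at 2. A product state is a pair (one from each), accepting exactly when both do. Minimizing collapses redundant product states.
With 9 states:
        a   b  
>  s0   s1  s2 
   s1   s3  s2 
   s2   s4  s5 
   s3   s6  s2 
   s4   s7  s5 
   s5   s5  s5 
 * s6   s6  s8 
   s7   s8  s5 
 * s8   s8  s5 
(> = start, * = accepting)

start=s0 accept=s6,s8 s0-a->s1 s0-b->s2 s1-a->s3 s1-b->s2 s2-a->s4 s2-b->s5 s3-a->s6 s3-b->s2 s4-a->s7 s4-b->s5 s5-a->s5 s5-b->s5 s6-a->s6 s6-b->s8 s7-a->s8 s7-b->s5 s8-a->s8 s8-b->s5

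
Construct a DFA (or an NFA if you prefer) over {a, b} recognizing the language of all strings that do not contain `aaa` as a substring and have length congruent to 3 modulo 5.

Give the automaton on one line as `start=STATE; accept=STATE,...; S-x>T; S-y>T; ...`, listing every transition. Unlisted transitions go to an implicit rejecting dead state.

start=q0; accept=q7,q8,q9; q0-a>q1; q0-b>q2; q1-a>q3; q1-b>q4; q2-a>q5; q2-b>q4; q3-a>q6; q3-b>q7; q4-a>q8; q4-b>q7; q5-a>q9; q5-b>q7; q6-a>q10; q6-b>q10; q7-a>q11; q7-b>q12; q8-a>q13; q8-b>q12; q9-a>q10; q9-b>q12; q10-a>q14; q10-b>q14; q11-a>q15; q11-b>q0; q12-a>q16; q12-b>q0; q13-a>q14; q13-b>q0; q14-a>q17; q14-b>q17; q15-a>q17; q15-b>q2; q16-a>q18; q16-b>q2; q17-a>q19; q17-b>q19; q18-a>q19; q18-b>q4; q19-a>q6; q19-b>q6

Run two small machines in parallel and take their product. One (4 states) tracks partial matches of the forbidden pattern `aaa`; the other (5 states) tracks the input length modulo 5. Each combined state is a pair, one component from each; accept when both components accept.
          a    b  
>  q0     q1   q2 
   q1     q3   q4 
   q2     q5   q4 
   q3     q6   q7 
   q4     q8   q7 
   q5     q9   q7 
   q6    q10  q10 
 * q7    q11  q12 
 * q8    q13  q12 
 * q9    q10  q12 
   q10   q14  q14 
   q11   q15   q0 
   q12   q16   q0 
   q13   q14   q0 
   q14   q17  q17 
   q15   q17   q2 
   q16   q18   q2 
   q17   q19  q19 
   q18   q19   q4 
   q19    q6   q6 
(> = start, * = accepting)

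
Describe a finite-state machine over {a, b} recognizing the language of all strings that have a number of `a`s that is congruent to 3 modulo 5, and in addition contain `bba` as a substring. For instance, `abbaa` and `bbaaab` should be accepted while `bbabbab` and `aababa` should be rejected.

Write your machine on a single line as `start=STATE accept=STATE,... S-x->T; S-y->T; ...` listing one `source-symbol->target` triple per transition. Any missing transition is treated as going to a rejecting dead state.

Handle the two conditions separately and then intersect. The first has 5 states tracking the count of `a`s modulo 5; the second has 4 states tracking whether and how much of `bba` has been seen. A product state is a pair (one from each), accepting exactly when both do. After merging equivalent states the machine shrinks.
16 states suffice.
          a    b  
>  q0     q1   q2 
   q1     q3   q4 
   q2     q1   q5 
   q3     q6   q7 
   q4     q3   q8 
   q5     q8   q5 
   q6     q9  q10 
   q7     q6  q11 
   q8    q11   q8 
   q9     q0  q12 
   q10    q9  q13 
   q11   q14  q11 
   q12    q0  q15 
   q13   q15  q13 
 * q14   q15  q14 
   q15    q5  q15 
(> = start, * = accepting)

start=q0; accept=q14; q0-a->q1; q0-b->q2; q1-a->q3; q1-b->q4; q2-a->q1; q2-b->q5; q3-a->q6; q3-b->q7; q4-a->q3; q4-b->q8; q5-a->q8; q5-b->q5; q6-a->q9; q6-b->q10; q7-a->q6; q7-b->q11; q8-a->q11; q8-b->q8; q9-a->q0; q9-b->q12; q10-a->q9; q10-b->q13; q11-a->q14; q11-b->q11; q12-a->q0; q12-b->q15; q13-a->q15; q13-b->q13; q14-a->q15; q14-b->q14; q15-a->q5; q15-b->q15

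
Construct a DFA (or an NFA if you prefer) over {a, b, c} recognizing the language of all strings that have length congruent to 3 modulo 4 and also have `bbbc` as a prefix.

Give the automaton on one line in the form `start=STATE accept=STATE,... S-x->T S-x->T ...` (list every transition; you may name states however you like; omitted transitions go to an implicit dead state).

start=q0 accept=q8 q0-a->q1 q0-b->q2 q0-c->q1 q1-a->q1 q1-b->q1 q1-c->q1 q2-a->q1 q2-b->q3 q2-c->q1 q3-a->q1 q3-b->q4 q3-c->q1 q4-a->q1 q4-b->q1 q4-c->q5 q5-a->q6 q5-b->q6 q5-c->q6 q6-a->q7 q6-b->q7 q6-c->q7 q7-a->q8 q7-b->q8 q7-c->q8 q8-a->q5 q8-b->q5 q8-c->q5

Run two small machines in parallel and take their product. One (4 states) tracks the input length modulo 4; the other (6 states) tracks whether the input so far still matches the prefix `bbbc`. Each combined state is a pair, one component from each; accept when both components accept. Equivalent product states are then merged.
A 9-state machine:
        a   b   c  
>  q0   q1  q2  q1 
   q1   q1  q1  q1 
   q2   q1  q3  q1 
   q3   q1  q4  q1 
   q4   q1  q1  q5 
   q5   q6  q6  q6 
   q6   q7  q7  q7 
   q7   q8  q8  q8 
 * q8   q5  q5  q5 
(> = start, * = accepting)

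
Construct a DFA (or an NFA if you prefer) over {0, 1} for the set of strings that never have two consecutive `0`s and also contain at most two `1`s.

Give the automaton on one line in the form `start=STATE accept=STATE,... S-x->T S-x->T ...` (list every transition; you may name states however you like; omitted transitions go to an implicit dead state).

start=s0 accept=s0,s1,s2,s4,s5,s7 s0-0->s1 s0-1->s2 s1-0->s3 s1-1->s2 s2-0->s4 s2-1->s5 s3-0->s3 s3-1->s6 s4-0->s6 s4-1->s5 s5-0->s7 s5-1->s8 s6-0->s6 s6-1->s9 s7-0->s9 s7-1->s8 s8-0->s10 s8-1->s8 s9-0->s9 s9-1->s11 s10-0->s11 s10-1->s8 s11-0->s11 s11-1->s11

Handle the two conditions separately and then intersect. One (3 states) tracks partial matches of the forbidden pattern `00`; the other (4 states) tracks the count of `1`s, saturating at 3. Each combined state is a pair, one component from each; accept when both components accept.
12 states suffice.
          0    1  
>* s0     s1   s2 
 * s1     s3   s2 
 * s2     s4   s5 
   s3     s3   s6 
 * s4     s6   s5 
 * s5     s7   s8 
   s6     s6   s9 
 * s7     s9   s8 
   s8    s10   s8 
   s9     s9  s11 
   s10   s11   s8 
   s11   s11  s11 
(> = start, * = accepting)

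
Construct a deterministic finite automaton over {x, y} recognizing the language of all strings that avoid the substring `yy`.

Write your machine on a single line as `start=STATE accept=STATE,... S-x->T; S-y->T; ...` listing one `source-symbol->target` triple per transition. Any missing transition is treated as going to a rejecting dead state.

This is the complement of 'contains `yy`'. Use the same substring-matching states — q0 through q2 holding how much of `yy` has just been matched — but flip the accepting set: everything except the trap q2 accepts.
With 3 states:
        x   y  
>* q0   q0  q1 
 * q1   q0  q2 
   q2   q2  q2 
(> = start, * = accepting)

start=q0; accept=q0,q1; q0-x->q0; q0-y->q1; q1-x->q0; q1-y->q2; q2-x->q2; q2-y->q2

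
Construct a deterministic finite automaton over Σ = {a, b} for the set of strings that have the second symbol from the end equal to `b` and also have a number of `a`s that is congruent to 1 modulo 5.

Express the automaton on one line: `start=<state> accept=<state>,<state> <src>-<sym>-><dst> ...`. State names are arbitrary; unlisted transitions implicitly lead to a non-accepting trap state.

start=q0 accept=q5,q7 q0-a->q1 q0-b->q2 q1-a->q3 q1-b->q4 q2-a->q5 q2-b->q2 q3-a->q6 q3-b->q3 q4-a->q3 q4-b->q7 q5-a->q3 q5-b->q4 q6-a->q8 q6-b->q6 q7-a->q3 q7-b->q7 q8-a->q0 q8-b->q8

Run two small machines in parallel and take their product. One (7 states) tracks the last 2 symbols read; the other (5 states) tracks the count of `a`s modulo 5. Each combined state is a pair, one component from each; accept when both components accept. After merging equivalent states the machine shrinks.
9 states suffice.
        a   b  
>  q0   q1  q2 
   q1   q3  q4 
   q2   q5  q2 
   q3   q6  q3 
   q4   q3  q7 
 * q5   q3  q4 
   q6   q8  q6 
 * q7   q3  q7 
   q8   q0  q8 
(> = start, * = accepting)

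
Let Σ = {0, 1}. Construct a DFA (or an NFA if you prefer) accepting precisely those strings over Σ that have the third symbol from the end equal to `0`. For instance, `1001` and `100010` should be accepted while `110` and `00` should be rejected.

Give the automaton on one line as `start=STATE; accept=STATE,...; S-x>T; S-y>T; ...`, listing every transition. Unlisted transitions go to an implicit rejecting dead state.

A DFA must remember the last 3 symbols (since which symbol is third-to-last isn't known until the input ends). Use one state per possible window of the last ≤3 symbols; accept from those whose window starts with `0`.
With 15 states:
          0    1  
>  S0     S1   S2 
   S1     S3   S4 
   S2     S5   S6 
   S3     S7   S8 
   S4     S9  S10 
   S5    S11  S12 
   S6    S13  S14 
 * S7     S7   S8 
 * S8     S9  S10 
 * S9    S11  S12 
 * S10   S13  S14 
   S11    S7   S8 
   S12    S9  S10 
   S13   S11  S12 
   S14   S13  S14 
(> = start, * = accepting)

start=S0; accept=S7,S8,S9,S10; S0-0>S1; S0-1>S2; S1-0>S3; S1-1>S4; S2-0>S5; S2-1>S6; S3-0>S7; S3-1>S8; S4-0>S9; S4-1>S10; S5-0>S11; S5-1>S12; S6-0>S13; S6-1>S14; S7-0>S7; S7-1>S8; S8-0>S9; S8-1>S10; S9-0>S11; S9-1>S12; S10-0>S13; S10-1>S14; S11-0>S7; S11-1>S8; S12-0>S9; S12-1>S10; S13-0>S11; S13-1>S12; S14-0>S13; S14-1>S14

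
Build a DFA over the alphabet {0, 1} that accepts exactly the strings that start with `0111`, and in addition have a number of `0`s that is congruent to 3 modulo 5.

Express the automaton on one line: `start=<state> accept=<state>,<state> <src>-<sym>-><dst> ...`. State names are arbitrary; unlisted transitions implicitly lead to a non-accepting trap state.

start=q0 accept=q11 q0-0->q1 q0-1->q2 q1-0->q3 q1-1->q4 q2-0->q5 q2-1->q2 q3-0->q6 q3-1->q3 q4-0->q3 q4-1->q7 q5-0->q3 q5-1->q5 q6-0->q8 q6-1->q6 q7-0->q3 q7-1->q9 q8-0->q2 q8-1->q8 q9-0->q10 q9-1->q9 q10-0->q11 q10-1->q10 q11-0->q12 q11-1->q11 q12-0->q13 q12-1->q12 q13-0->q9 q13-1->q13

Build one automaton per condition and run them in lockstep. The first has 6 states tracking whether the input so far still matches the prefix `0111`; the second has 5 states tracking the count of `0`s modulo 5. A product state is a pair (one from each), accepting exactly when both do.
A 14-state machine:
          0    1  
>  q0     q1   q2 
   q1     q3   q4 
   q2     q5   q2 
   q3     q6   q3 
   q4     q3   q7 
   q5     q3   q5 
   q6     q8   q6 
   q7     q3   q9 
   q8     q2   q8 
   q9    q10   q9 
   q10   q11  q10 
 * q11   q12  q11 
   q12   q13  q12 
   q13    q9  q13 
(> = start, * = accepting)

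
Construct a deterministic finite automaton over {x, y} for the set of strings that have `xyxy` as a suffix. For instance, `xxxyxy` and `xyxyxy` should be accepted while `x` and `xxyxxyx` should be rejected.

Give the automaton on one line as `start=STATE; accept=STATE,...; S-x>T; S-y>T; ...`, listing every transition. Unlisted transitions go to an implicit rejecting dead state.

start=A; accept=E; A-x>B; A-y>A; B-x>B; B-y>C; C-x>D; C-y>A; D-x>B; D-y>E; E-x>D; E-y>A

Remember how much of `xyxy` the current input suffix matches. State A means no match yet; B means the last symbol is `x`; C means the last 2 symbols are `xy`; D means the last 3 symbols are `xyx`; E means the last 4 symbols are `xyxy`. Only E accepts. On a mismatch, fall back to the longest proper suffix that is still a prefix of `xyxy`.
With 5 states:
       x  y 
>  A   B  A 
   B   B  C 
   C   D  A 
   D   B  E 
 * E   D  A 
(> = start, * = accepting)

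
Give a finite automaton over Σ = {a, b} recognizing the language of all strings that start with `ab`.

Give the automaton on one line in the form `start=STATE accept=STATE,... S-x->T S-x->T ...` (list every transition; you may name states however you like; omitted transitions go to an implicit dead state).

start=q0 accept=q2 q0-a->q1 q0-b->q3 q1-a->q3 q1-b->q2 q2-a->q2 q2-b->q2 q3-a->q3 q3-b->q3

Check the first 2 symbols one by one: q0 through q1 record how many have matched `ab` so far; any wrong symbol goes to the dead state q3. After all 2 match we enter the accepting sink q2.
With 4 states:
        a   b  
>  q0   q1  q3 
   q1   q3  q2 
 * q2   q2  q2 
   q3   q3  q3 
(> = start, * = accepting)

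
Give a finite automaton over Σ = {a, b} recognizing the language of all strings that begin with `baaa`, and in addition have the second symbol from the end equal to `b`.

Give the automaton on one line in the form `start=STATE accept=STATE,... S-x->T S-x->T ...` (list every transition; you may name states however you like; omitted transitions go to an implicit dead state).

start=q0 accept=q7,q8 q0-a->q1 q0-b->q2 q1-a->q1 q1-b->q1 q2-a->q3 q2-b->q1 q3-a->q4 q3-b->q1 q4-a->q5 q4-b->q1 q5-a->q5 q5-b->q6 q6-a->q7 q6-b->q8 q7-a->q5 q7-b->q6 q8-a->q7 q8-b->q8

Handle the two conditions separately and then intersect. One (6 states) tracks whether the input so far still matches the prefix `baaa`; the other (7 states) tracks the last 2 symbols read. Each combined state is a pair, one component from each; accept when both components accept. Minimizing collapses redundant product states.
A 9-state machine:
        a   b  
>  q0   q1  q2 
   q1   q1  q1 
   q2   q3  q1 
   q3   q4  q1 
   q4   q5  q1 
   q5   q5  q6 
   q6   q7  q8 
 * q7   q5  q6 
 * q8   q7  q8 
(> = start, * = accepting)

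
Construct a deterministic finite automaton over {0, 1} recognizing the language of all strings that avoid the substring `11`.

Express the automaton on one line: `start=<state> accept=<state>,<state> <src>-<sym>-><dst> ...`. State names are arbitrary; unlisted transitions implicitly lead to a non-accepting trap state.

This is the complement of 'contains `11`'. Use the same substring-matching states — q0 through q2 holding how much of `11` has just been matched — but flip the accepting set: everything except the trap q2 accepts.
A 3-state machine:
        0   1  
>* q0   q0  q1 
 * q1   q0  q2 
   q2   q2  q2 
(> = start, * = accepting)

start=q0 accept=q0,q1 q0-0->q0 q0-1->q1 q1-0->q0 q1-1->q2 q2-0->q2 q2-1->q2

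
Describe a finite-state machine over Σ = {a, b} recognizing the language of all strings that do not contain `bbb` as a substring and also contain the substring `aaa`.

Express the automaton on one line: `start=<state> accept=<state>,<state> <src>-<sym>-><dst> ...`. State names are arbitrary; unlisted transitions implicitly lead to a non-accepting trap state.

Run two small machines in parallel and take their product. The first has 4 states tracking partial matches of the forbidden pattern `bbb`; the second has 4 states tracking whether and how much of `aaa` has been seen. A product state is a pair (one from each), accepting exactly when both do. After merging equivalent states the machine shrinks.
A 9-state machine:
        a   b  
>  S0   S1  S2 
   S1   S3  S2 
   S2   S1  S4 
   S3   S5  S2 
   S4   S1  S6 
 * S5   S5  S7 
   S6   S6  S6 
 * S7   S5  S8 
 * S8   S5  S6 
(> = start, * = accepting)

start=S0 accept=S5,S7,S8 S0-a->S1 S0-b->S2 S1-a->S3 S1-b->S2 S2-a->S1 S2-b->S4 S3-a->S5 S3-b->S2 S4-a->S1 S4-b->S6 S5-a->S5 S5-b->S7 S6-a->S6 S6-b->S6 S7-a->S5 S7-b->S8 S8-a->S5 S8-b->S6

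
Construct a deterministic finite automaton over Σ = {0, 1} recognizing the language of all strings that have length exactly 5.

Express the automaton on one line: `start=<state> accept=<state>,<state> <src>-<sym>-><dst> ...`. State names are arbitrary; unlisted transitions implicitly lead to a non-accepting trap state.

start=A accept=F A-0->B A-1->B B-0->C B-1->C C-0->D C-1->D D-0->E D-1->E E-0->F E-1->F F-0->G F-1->G G-0->G G-1->G

We only need to distinguish lengths 0, 1, …, 5, and '>5'. Chain A → B → C → D → E → F → G on every symbol, with G looping. Accepting states: {F}.
7 states suffice.
       0  1 
>  A   B  B 
   B   C  C 
   C   D  D 
   D   E  E 
   E   F  F 
 * F   G  G 
   G   G  G 
(> = start, * = accepting)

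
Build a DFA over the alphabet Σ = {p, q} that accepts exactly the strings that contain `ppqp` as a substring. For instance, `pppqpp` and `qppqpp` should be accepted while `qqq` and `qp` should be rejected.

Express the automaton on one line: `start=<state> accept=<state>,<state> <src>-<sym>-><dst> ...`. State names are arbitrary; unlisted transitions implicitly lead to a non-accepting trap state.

start=A accept=E A-p->B A-q->A B-p->C B-q->A C-p->C C-q->D D-p->E D-q->A E-p->E E-q->E

Track how much of `ppqp` has been matched so far: state A is no progress, E is the absorbing accept state reached once `ppqp` has occurred. Intermediate states record partial matches; on a mismatch, fall back to the longest reusable overlap.
5 states suffice.
       p  q 
>  A   B  A 
   B   C  A 
   C   C  D 
   D   E  A 
 * E   E  E 
(> = start, * = accepting)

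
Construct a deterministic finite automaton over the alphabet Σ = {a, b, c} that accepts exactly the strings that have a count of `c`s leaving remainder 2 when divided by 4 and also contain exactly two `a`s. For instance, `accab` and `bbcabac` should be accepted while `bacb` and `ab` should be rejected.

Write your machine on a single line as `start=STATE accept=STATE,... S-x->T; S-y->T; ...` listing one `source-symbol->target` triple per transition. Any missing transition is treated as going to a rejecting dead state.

start=q0; accept=q10; q0-a->q1; q0-b->q0; q0-c->q2; q1-a->q3; q1-b->q1; q1-c->q4; q2-a->q4; q2-b->q2; q2-c->q5; q3-a->q6; q3-b->q3; q3-c->q7; q4-a->q7; q4-b->q4; q4-c->q8; q5-a->q8; q5-b->q5; q5-c->q9; q6-a->q6; q6-b->q6; q6-c->q6; q7-a->q6; q7-b->q7; q7-c->q10; q8-a->q10; q8-b->q8; q8-c->q11; q9-a->q11; q9-b->q9; q9-c->q0; q10-a->q6; q10-b->q10; q10-c->q12; q11-a->q12; q11-b->q11; q11-c->q1; q12-a->q6; q12-b->q12; q12-c->q3

Run two small machines in parallel and take their product. The first has 4 states tracking the count of `c`s modulo 4; the second has 4 states tracking the count of `a`s, saturating at 3. A product state is a pair (one from each), accepting exactly when both do. Equivalent product states are then merged.
13 states suffice.
          a    b    c  
>  q0     q1   q0   q2 
   q1     q3   q1   q4 
   q2     q4   q2   q5 
   q3     q6   q3   q7 
   q4     q7   q4   q8 
   q5     q8   q5   q9 
   q6     q6   q6   q6 
   q7     q6   q7  q10 
   q8    q10   q8  q11 
   q9    q11   q9   q0 
 * q10    q6  q10  q12 
   q11   q12  q11   q1 
   q12    q6  q12   q3 
(> = start, * = accepting)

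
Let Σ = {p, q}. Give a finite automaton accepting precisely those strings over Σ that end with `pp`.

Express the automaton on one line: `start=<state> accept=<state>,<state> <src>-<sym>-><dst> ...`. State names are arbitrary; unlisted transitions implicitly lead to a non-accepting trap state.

start=A accept=C A-p->B A-q->A B-p->C B-q->A C-p->C C-q->A

Remember how much of `pp` the current input suffix matches. State A means no match yet; B means the last symbol is `p`; C means the last 2 symbols are `pp`. Only C accepts. On a mismatch, fall back to the longest proper suffix that is still a prefix of `pp`.
A 3-state machine:
       p  q 
>  A   B  A 
   B   C  A 
 * C   C  A 
(> = start, * = accepting)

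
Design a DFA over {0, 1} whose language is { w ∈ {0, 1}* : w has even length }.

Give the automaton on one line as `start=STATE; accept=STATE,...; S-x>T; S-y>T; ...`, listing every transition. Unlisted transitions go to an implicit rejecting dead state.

start=A; accept=A; A-0>B; A-1>B; B-0>A; B-1>A

Count input length modulo 2: every symbol advances one step around the cycle A → B → A. Accept at A.
A 2-state machine:
       0  1 
>* A   B  B 
   B   A  A 
(> = start, * = accepting)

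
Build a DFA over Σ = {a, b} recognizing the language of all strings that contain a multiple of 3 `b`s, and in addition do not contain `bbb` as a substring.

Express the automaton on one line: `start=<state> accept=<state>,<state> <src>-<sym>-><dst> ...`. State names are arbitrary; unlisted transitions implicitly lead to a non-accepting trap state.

start=q0 accept=q0,q7,q8 q0-a->q0 q0-b->q1 q1-a->q2 q1-b->q3 q2-a->q2 q2-b->q4 q3-a->q5 q3-b->q6 q4-a->q5 q4-b->q7 q5-a->q5 q5-b->q8 q6-a->q6 q6-b->q6 q7-a->q0 q7-b->q6 q8-a->q0 q8-b->q9 q9-a->q2 q9-b->q6

Handle the two conditions separately and then intersect. One (3 states) tracks the count of `b`s modulo 3; the other (4 states) tracks partial matches of the forbidden pattern `bbb`. Each combined state is a pair, one component from each; accept when both components accept. After merging equivalent states the machine shrinks.
A 10-state machine:
        a   b  
>* q0   q0  q1 
   q1   q2  q3 
   q2   q2  q4 
   q3   q5  q6 
   q4   q5  q7 
   q5   q5  q8 
   q6   q6  q6 
 * q7   q0  q6 
 * q8   q0  q9 
   q9   q2  q6 
(> = start, * = accepting)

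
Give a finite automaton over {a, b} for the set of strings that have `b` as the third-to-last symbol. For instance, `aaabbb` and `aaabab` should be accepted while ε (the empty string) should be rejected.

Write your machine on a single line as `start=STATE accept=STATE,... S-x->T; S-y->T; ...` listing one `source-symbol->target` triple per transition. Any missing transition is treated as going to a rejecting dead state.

start=q0; accept=q11,q12,q13,q14; q0-a->q1; q0-b->q2; q1-a->q3; q1-b->q4; q2-a->q5; q2-b->q6; q3-a->q7; q3-b->q8; q4-a->q9; q4-b->q10; q5-a->q11; q5-b->q12; q6-a->q13; q6-b->q14; q7-a->q7; q7-b->q8; q8-a->q9; q8-b->q10; q9-a->q11; q9-b->q12; q10-a->q13; q10-b->q14; q11-a->q7; q11-b->q8; q12-a->q9; q12-b->q10; q13-a->q11; q13-b->q12; q14-a->q13; q14-b->q14

Because acceptance depends on a position counted from the end, the machine has to buffer the most recent 3 symbols. Make each state the string of the last up-to-3 symbols read; on input `x` shift the window left and append `x`. Accept when the buffered window has length 3 and begins with `b`.
          a    b  
>  q0     q1   q2 
   q1     q3   q4 
   q2     q5   q6 
   q3     q7   q8 
   q4     q9  q10 
   q5    q11  q12 
   q6    q13  q14 
   q7     q7   q8 
   q8     q9  q10 
   q9    q11  q12 
   q10   q13  q14 
 * q11    q7   q8 
 * q12    q9  q10 
 * q13   q11  q12 
 * q14   q13  q14 
(> = start, * = accepting)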